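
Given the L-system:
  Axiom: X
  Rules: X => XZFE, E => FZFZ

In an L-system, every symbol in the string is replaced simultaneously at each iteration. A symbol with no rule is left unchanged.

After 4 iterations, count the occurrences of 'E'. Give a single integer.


Answer: 1

Derivation:
Step 0: X  (0 'E')
Step 1: XZFE  (1 'E')
Step 2: XZFEZFFZFZ  (1 'E')
Step 3: XZFEZFFZFZZFFZFZ  (1 'E')
Step 4: XZFEZFFZFZZFFZFZZFFZFZ  (1 'E')


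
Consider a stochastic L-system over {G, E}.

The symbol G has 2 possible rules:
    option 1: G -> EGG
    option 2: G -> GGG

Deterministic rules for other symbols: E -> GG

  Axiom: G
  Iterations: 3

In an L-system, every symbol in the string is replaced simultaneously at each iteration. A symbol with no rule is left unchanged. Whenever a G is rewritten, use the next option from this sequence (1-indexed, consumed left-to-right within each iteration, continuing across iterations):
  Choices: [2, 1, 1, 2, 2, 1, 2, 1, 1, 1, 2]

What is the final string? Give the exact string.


Step 0: G
Step 1: GGG  (used choices [2])
Step 2: EGGEGGGGG  (used choices [1, 1, 2])
Step 3: GGGGGEGGGGGGGEGGEGGEGGGGG  (used choices [2, 1, 2, 1, 1, 1, 2])

Answer: GGGGGEGGGGGGGEGGEGGEGGGGG


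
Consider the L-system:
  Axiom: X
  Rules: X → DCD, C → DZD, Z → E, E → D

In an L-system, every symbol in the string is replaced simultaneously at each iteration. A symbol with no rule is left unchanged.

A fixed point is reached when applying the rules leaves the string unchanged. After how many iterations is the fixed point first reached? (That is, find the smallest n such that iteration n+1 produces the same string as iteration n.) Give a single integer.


Step 0: X
Step 1: DCD
Step 2: DDZDD
Step 3: DDEDD
Step 4: DDDDD
Step 5: DDDDD  (unchanged — fixed point at step 4)

Answer: 4


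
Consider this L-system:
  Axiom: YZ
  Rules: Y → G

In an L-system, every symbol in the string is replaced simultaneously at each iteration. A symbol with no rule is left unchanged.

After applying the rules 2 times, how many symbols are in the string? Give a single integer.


Step 0: length = 2
Step 1: length = 2
Step 2: length = 2

Answer: 2


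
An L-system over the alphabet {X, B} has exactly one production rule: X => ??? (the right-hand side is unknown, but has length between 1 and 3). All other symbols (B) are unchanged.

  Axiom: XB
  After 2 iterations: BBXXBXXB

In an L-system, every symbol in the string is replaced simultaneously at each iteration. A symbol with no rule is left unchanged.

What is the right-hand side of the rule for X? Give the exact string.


Answer: BXX

Derivation:
Trying X => BXX:
  Step 0: XB
  Step 1: BXXB
  Step 2: BBXXBXXB
Matches the given result.


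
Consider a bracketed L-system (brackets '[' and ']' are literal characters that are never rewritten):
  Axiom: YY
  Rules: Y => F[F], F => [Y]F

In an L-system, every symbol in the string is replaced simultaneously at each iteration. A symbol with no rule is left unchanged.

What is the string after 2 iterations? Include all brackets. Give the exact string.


Answer: [Y]F[[Y]F][Y]F[[Y]F]

Derivation:
Step 0: YY
Step 1: F[F]F[F]
Step 2: [Y]F[[Y]F][Y]F[[Y]F]


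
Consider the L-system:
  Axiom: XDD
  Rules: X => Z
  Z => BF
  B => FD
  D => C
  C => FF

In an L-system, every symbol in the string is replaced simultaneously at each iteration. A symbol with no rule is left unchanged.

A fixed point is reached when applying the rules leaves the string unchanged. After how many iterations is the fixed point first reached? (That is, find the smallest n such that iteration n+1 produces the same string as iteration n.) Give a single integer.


Step 0: XDD
Step 1: ZCC
Step 2: BFFFFF
Step 3: FDFFFFF
Step 4: FCFFFFF
Step 5: FFFFFFFF
Step 6: FFFFFFFF  (unchanged — fixed point at step 5)

Answer: 5


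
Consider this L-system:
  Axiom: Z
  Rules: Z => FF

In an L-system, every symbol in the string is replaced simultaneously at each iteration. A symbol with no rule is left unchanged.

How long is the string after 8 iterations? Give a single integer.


Step 0: length = 1
Step 1: length = 2
Step 2: length = 2
Step 3: length = 2
Step 4: length = 2
Step 5: length = 2
Step 6: length = 2
Step 7: length = 2
Step 8: length = 2

Answer: 2


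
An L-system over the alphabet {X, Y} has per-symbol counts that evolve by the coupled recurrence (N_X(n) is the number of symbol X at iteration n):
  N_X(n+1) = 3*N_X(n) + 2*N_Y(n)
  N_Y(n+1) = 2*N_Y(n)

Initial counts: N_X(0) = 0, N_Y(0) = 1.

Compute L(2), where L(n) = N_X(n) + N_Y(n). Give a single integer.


Step 0: N_X=0, N_Y=1, L=1
Step 1: N_X=2, N_Y=2, L=4
Step 2: N_X=10, N_Y=4, L=14

Answer: 14


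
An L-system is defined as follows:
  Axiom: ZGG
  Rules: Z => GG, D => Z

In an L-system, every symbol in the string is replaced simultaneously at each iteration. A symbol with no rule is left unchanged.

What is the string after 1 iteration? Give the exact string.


Step 0: ZGG
Step 1: GGGG

Answer: GGGG


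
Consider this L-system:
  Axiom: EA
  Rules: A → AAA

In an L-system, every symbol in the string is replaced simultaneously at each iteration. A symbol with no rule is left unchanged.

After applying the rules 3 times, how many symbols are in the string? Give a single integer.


Answer: 28

Derivation:
Step 0: length = 2
Step 1: length = 4
Step 2: length = 10
Step 3: length = 28


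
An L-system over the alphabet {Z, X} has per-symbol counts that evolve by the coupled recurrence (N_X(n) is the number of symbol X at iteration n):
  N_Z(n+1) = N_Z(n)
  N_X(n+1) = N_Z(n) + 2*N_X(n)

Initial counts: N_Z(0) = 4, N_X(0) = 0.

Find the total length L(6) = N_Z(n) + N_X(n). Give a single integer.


Step 0: N_Z=4, N_X=0, L=4
Step 1: N_Z=4, N_X=4, L=8
Step 2: N_Z=4, N_X=12, L=16
Step 3: N_Z=4, N_X=28, L=32
Step 4: N_Z=4, N_X=60, L=64
Step 5: N_Z=4, N_X=124, L=128
Step 6: N_Z=4, N_X=252, L=256

Answer: 256


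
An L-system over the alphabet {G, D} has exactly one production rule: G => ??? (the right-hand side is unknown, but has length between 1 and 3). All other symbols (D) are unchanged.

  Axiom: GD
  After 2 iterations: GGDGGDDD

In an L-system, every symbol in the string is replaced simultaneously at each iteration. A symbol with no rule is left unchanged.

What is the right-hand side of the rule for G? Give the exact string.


Answer: GGD

Derivation:
Trying G => GGD:
  Step 0: GD
  Step 1: GGDD
  Step 2: GGDGGDDD
Matches the given result.


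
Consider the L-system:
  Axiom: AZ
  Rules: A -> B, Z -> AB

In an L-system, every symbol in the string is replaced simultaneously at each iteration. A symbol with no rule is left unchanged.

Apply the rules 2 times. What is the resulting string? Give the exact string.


Answer: BBB

Derivation:
Step 0: AZ
Step 1: BAB
Step 2: BBB


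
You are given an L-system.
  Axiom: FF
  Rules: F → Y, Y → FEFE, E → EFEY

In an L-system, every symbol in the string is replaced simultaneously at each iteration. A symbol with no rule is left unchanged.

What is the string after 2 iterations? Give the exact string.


Step 0: FF
Step 1: YY
Step 2: FEFEFEFE

Answer: FEFEFEFE


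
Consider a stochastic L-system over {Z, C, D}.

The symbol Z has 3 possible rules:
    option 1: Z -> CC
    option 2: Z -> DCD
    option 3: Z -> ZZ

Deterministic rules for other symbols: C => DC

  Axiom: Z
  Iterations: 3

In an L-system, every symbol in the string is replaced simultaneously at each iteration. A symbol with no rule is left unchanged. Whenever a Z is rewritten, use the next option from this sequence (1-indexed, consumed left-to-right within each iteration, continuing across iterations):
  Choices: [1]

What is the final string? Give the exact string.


Step 0: Z
Step 1: CC  (used choices [1])
Step 2: DCDC  (used choices [])
Step 3: DDCDDC  (used choices [])

Answer: DDCDDC


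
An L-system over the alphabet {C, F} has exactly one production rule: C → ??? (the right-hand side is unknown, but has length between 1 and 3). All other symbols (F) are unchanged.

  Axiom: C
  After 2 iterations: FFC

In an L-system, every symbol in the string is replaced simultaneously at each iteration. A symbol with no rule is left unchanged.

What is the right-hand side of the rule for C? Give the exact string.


Answer: FC

Derivation:
Trying C → FC:
  Step 0: C
  Step 1: FC
  Step 2: FFC
Matches the given result.


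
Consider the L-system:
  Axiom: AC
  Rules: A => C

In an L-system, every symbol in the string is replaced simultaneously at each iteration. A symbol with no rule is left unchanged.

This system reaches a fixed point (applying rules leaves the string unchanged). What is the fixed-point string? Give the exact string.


Step 0: AC
Step 1: CC
Step 2: CC  (unchanged — fixed point at step 1)

Answer: CC


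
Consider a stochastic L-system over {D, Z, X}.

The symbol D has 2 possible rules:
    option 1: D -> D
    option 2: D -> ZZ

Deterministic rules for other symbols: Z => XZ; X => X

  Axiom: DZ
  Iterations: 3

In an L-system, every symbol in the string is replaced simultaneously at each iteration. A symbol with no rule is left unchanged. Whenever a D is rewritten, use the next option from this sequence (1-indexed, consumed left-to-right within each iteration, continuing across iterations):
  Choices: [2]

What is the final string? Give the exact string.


Answer: XXZXXZXXXZ

Derivation:
Step 0: DZ
Step 1: ZZXZ  (used choices [2])
Step 2: XZXZXXZ  (used choices [])
Step 3: XXZXXZXXXZ  (used choices [])


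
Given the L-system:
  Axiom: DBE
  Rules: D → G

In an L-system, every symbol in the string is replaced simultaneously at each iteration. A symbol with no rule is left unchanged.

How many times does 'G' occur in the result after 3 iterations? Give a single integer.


Answer: 1

Derivation:
Step 0: DBE  (0 'G')
Step 1: GBE  (1 'G')
Step 2: GBE  (1 'G')
Step 3: GBE  (1 'G')


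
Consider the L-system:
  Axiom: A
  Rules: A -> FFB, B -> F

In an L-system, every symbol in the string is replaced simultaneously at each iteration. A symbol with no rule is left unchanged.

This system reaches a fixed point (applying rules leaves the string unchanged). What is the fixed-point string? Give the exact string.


Step 0: A
Step 1: FFB
Step 2: FFF
Step 3: FFF  (unchanged — fixed point at step 2)

Answer: FFF


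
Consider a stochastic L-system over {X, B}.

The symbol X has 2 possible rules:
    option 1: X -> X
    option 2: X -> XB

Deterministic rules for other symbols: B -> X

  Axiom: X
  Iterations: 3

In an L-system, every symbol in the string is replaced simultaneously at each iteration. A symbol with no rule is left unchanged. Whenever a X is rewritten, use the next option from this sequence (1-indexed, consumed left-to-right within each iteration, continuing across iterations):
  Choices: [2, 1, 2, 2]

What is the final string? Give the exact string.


Step 0: X
Step 1: XB  (used choices [2])
Step 2: XX  (used choices [1])
Step 3: XBXB  (used choices [2, 2])

Answer: XBXB


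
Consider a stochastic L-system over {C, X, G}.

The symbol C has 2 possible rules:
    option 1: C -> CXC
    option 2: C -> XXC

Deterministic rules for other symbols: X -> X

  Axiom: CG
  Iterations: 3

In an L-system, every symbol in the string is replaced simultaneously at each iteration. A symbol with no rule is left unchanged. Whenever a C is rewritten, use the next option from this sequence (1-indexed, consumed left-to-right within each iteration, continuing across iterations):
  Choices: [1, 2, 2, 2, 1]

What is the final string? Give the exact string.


Answer: XXXXCXXXCXCG

Derivation:
Step 0: CG
Step 1: CXCG  (used choices [1])
Step 2: XXCXXXCG  (used choices [2, 2])
Step 3: XXXXCXXXCXCG  (used choices [2, 1])


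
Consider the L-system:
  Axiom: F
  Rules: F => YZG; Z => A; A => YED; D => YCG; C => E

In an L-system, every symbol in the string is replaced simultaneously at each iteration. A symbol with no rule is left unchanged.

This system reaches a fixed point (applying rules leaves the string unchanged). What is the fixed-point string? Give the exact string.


Step 0: F
Step 1: YZG
Step 2: YAG
Step 3: YYEDG
Step 4: YYEYCGG
Step 5: YYEYEGG
Step 6: YYEYEGG  (unchanged — fixed point at step 5)

Answer: YYEYEGG


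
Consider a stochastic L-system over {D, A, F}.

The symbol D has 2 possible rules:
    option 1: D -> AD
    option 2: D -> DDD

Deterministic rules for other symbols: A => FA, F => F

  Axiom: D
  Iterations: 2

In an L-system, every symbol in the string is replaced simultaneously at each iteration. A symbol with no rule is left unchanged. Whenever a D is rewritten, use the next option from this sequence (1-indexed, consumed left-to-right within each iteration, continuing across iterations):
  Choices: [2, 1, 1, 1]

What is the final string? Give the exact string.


Answer: ADADAD

Derivation:
Step 0: D
Step 1: DDD  (used choices [2])
Step 2: ADADAD  (used choices [1, 1, 1])


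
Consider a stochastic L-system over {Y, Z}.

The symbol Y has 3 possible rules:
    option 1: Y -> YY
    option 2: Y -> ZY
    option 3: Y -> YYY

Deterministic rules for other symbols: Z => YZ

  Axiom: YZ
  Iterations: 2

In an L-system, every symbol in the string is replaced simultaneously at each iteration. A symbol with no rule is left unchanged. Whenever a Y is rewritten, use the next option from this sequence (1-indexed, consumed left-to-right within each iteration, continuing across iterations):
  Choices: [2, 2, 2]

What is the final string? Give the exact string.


Step 0: YZ
Step 1: ZYYZ  (used choices [2])
Step 2: YZZYZYYZ  (used choices [2, 2])

Answer: YZZYZYYZ


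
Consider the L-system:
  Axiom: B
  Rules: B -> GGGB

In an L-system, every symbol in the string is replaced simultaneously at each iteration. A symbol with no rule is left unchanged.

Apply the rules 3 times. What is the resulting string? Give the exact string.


Answer: GGGGGGGGGB

Derivation:
Step 0: B
Step 1: GGGB
Step 2: GGGGGGB
Step 3: GGGGGGGGGB


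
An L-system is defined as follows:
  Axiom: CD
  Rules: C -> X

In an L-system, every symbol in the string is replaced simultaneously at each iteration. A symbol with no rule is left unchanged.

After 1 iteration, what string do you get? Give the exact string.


Answer: XD

Derivation:
Step 0: CD
Step 1: XD


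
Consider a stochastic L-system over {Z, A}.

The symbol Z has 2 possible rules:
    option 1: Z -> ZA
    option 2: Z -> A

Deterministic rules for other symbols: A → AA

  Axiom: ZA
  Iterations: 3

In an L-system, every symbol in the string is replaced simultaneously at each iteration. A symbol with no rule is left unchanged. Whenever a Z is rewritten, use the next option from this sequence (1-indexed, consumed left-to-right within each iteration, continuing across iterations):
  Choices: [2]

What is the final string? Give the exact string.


Step 0: ZA
Step 1: AAA  (used choices [2])
Step 2: AAAAAA  (used choices [])
Step 3: AAAAAAAAAAAA  (used choices [])

Answer: AAAAAAAAAAAA


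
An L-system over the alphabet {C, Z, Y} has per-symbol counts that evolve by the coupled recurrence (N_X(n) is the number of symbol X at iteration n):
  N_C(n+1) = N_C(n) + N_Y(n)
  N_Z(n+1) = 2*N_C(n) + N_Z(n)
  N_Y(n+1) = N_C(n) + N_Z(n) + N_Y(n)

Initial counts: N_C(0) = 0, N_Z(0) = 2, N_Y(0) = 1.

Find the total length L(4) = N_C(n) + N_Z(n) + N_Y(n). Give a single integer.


Answer: 92

Derivation:
Step 0: N_C=0, N_Z=2, N_Y=1, L=3
Step 1: N_C=1, N_Z=2, N_Y=3, L=6
Step 2: N_C=4, N_Z=4, N_Y=6, L=14
Step 3: N_C=10, N_Z=12, N_Y=14, L=36
Step 4: N_C=24, N_Z=32, N_Y=36, L=92


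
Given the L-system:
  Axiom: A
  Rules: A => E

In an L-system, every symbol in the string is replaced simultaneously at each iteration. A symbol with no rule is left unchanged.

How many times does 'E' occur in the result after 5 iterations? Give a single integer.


Step 0: A  (0 'E')
Step 1: E  (1 'E')
Step 2: E  (1 'E')
Step 3: E  (1 'E')
Step 4: E  (1 'E')
Step 5: E  (1 'E')

Answer: 1


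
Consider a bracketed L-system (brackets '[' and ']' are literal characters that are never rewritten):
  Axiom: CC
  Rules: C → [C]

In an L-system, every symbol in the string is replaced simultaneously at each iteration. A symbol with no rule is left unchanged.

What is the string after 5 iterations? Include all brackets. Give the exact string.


Step 0: CC
Step 1: [C][C]
Step 2: [[C]][[C]]
Step 3: [[[C]]][[[C]]]
Step 4: [[[[C]]]][[[[C]]]]
Step 5: [[[[[C]]]]][[[[[C]]]]]

Answer: [[[[[C]]]]][[[[[C]]]]]


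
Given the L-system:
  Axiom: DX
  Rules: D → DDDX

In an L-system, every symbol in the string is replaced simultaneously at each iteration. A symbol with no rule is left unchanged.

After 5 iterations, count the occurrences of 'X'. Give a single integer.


Step 0: DX  (1 'X')
Step 1: DDDXX  (2 'X')
Step 2: DDDXDDDXDDDXXX  (5 'X')
Step 3: DDDXDDDXDDDXXDDDXDDDXDDDXXDDDXDDDXDDDXXXX  (14 'X')
Step 4: DDDXDDDXDDDXXDDDXDDDXDDDXXDDDXDDDXDDDXXXDDDXDDDXDDDXXDDDXDDDXDDDXXDDDXDDDXDDDXXXDDDXDDDXDDDXXDDDXDDDXDDDXXDDDXDDDXDDDXXXXX  (41 'X')
Step 5: DDDXDDDXDDDXXDDDXDDDXDDDXXDDDXDDDXDDDXXXDDDXDDDXDDDXXDDDXDDDXDDDXXDDDXDDDXDDDXXXDDDXDDDXDDDXXDDDXDDDXDDDXXDDDXDDDXDDDXXXXDDDXDDDXDDDXXDDDXDDDXDDDXXDDDXDDDXDDDXXXDDDXDDDXDDDXXDDDXDDDXDDDXXDDDXDDDXDDDXXXDDDXDDDXDDDXXDDDXDDDXDDDXXDDDXDDDXDDDXXXXDDDXDDDXDDDXXDDDXDDDXDDDXXDDDXDDDXDDDXXXDDDXDDDXDDDXXDDDXDDDXDDDXXDDDXDDDXDDDXXXDDDXDDDXDDDXXDDDXDDDXDDDXXDDDXDDDXDDDXXXXXX  (122 'X')

Answer: 122


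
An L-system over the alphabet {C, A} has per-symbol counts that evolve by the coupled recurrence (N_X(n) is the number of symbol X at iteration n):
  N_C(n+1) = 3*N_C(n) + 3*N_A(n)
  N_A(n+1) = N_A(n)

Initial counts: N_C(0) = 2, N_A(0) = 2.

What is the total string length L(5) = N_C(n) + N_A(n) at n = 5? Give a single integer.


Step 0: N_C=2, N_A=2, L=4
Step 1: N_C=12, N_A=2, L=14
Step 2: N_C=42, N_A=2, L=44
Step 3: N_C=132, N_A=2, L=134
Step 4: N_C=402, N_A=2, L=404
Step 5: N_C=1212, N_A=2, L=1214

Answer: 1214


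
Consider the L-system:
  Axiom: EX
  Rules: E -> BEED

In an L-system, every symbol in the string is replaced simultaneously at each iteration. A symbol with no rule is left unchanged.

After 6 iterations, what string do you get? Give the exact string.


Step 0: EX
Step 1: BEEDX
Step 2: BBEEDBEEDDX
Step 3: BBBEEDBEEDDBBEEDBEEDDDX
Step 4: BBBBEEDBEEDDBBEEDBEEDDDBBBEEDBEEDDBBEEDBEEDDDDX
Step 5: BBBBBEEDBEEDDBBEEDBEEDDDBBBEEDBEEDDBBEEDBEEDDDDBBBBEEDBEEDDBBEEDBEEDDDBBBEEDBEEDDBBEEDBEEDDDDDX
Step 6: BBBBBBEEDBEEDDBBEEDBEEDDDBBBEEDBEEDDBBEEDBEEDDDDBBBBEEDBEEDDBBEEDBEEDDDBBBEEDBEEDDBBEEDBEEDDDDDBBBBBEEDBEEDDBBEEDBEEDDDBBBEEDBEEDDBBEEDBEEDDDDBBBBEEDBEEDDBBEEDBEEDDDBBBEEDBEEDDBBEEDBEEDDDDDDX

Answer: BBBBBBEEDBEEDDBBEEDBEEDDDBBBEEDBEEDDBBEEDBEEDDDDBBBBEEDBEEDDBBEEDBEEDDDBBBEEDBEEDDBBEEDBEEDDDDDBBBBBEEDBEEDDBBEEDBEEDDDBBBEEDBEEDDBBEEDBEEDDDDBBBBEEDBEEDDBBEEDBEEDDDBBBEEDBEEDDBBEEDBEEDDDDDDX


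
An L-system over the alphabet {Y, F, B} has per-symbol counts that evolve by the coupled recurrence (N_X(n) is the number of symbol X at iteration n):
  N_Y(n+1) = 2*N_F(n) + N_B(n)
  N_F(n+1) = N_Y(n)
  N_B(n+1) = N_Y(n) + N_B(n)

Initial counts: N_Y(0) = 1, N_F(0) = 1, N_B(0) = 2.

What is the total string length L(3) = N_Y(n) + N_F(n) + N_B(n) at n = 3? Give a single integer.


Step 0: N_Y=1, N_F=1, N_B=2, L=4
Step 1: N_Y=4, N_F=1, N_B=3, L=8
Step 2: N_Y=5, N_F=4, N_B=7, L=16
Step 3: N_Y=15, N_F=5, N_B=12, L=32

Answer: 32


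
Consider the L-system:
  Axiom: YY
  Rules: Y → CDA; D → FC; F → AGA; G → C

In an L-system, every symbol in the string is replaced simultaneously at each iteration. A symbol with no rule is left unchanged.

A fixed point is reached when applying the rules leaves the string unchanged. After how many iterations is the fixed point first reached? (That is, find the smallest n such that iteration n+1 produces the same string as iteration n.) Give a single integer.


Answer: 4

Derivation:
Step 0: YY
Step 1: CDACDA
Step 2: CFCACFCA
Step 3: CAGACACAGACA
Step 4: CACACACACACA
Step 5: CACACACACACA  (unchanged — fixed point at step 4)


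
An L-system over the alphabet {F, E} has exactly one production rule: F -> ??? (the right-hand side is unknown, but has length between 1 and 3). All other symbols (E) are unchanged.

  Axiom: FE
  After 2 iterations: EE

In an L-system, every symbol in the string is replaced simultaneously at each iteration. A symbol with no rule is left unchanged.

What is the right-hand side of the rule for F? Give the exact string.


Trying F -> E:
  Step 0: FE
  Step 1: EE
  Step 2: EE
Matches the given result.

Answer: E


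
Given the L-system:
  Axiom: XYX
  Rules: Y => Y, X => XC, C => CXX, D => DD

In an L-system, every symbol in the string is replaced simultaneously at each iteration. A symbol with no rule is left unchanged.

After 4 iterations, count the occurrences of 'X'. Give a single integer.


Answer: 34

Derivation:
Step 0: XYX  (2 'X')
Step 1: XCYXC  (2 'X')
Step 2: XCCXXYXCCXX  (6 'X')
Step 3: XCCXXCXXXCXCYXCCXXCXXXCXC  (14 'X')
Step 4: XCCXXCXXXCXCCXXXCXCXCCXXXCCXXYXCCXXCXXXCXCCXXXCXCXCCXXXCCXX  (34 'X')


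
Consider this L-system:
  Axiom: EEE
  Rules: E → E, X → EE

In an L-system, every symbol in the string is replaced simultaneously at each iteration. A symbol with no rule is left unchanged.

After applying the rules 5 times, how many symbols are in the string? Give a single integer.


Step 0: length = 3
Step 1: length = 3
Step 2: length = 3
Step 3: length = 3
Step 4: length = 3
Step 5: length = 3

Answer: 3


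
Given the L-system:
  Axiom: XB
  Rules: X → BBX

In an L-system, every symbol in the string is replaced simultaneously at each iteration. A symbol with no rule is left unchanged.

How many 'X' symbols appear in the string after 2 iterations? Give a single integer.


Answer: 1

Derivation:
Step 0: XB  (1 'X')
Step 1: BBXB  (1 'X')
Step 2: BBBBXB  (1 'X')


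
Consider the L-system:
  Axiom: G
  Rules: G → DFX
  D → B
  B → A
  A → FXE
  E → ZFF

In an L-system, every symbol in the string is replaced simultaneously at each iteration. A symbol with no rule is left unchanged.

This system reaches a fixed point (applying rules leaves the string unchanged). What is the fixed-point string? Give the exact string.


Answer: FXZFFFX

Derivation:
Step 0: G
Step 1: DFX
Step 2: BFX
Step 3: AFX
Step 4: FXEFX
Step 5: FXZFFFX
Step 6: FXZFFFX  (unchanged — fixed point at step 5)


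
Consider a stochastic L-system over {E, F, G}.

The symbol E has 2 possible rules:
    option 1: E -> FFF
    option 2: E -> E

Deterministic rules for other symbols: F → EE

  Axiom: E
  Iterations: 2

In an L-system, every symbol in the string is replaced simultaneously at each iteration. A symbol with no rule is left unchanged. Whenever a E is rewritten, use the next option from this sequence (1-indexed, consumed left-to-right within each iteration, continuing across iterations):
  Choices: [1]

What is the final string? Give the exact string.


Answer: EEEEEE

Derivation:
Step 0: E
Step 1: FFF  (used choices [1])
Step 2: EEEEEE  (used choices [])


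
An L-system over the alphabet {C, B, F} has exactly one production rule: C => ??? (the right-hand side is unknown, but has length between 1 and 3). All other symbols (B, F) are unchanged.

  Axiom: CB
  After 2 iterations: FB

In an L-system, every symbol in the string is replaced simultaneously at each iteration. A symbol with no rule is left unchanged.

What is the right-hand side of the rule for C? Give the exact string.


Answer: F

Derivation:
Trying C => F:
  Step 0: CB
  Step 1: FB
  Step 2: FB
Matches the given result.


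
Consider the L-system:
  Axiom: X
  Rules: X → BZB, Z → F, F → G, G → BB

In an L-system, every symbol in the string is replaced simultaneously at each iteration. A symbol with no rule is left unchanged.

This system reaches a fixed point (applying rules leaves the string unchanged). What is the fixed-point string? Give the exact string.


Step 0: X
Step 1: BZB
Step 2: BFB
Step 3: BGB
Step 4: BBBB
Step 5: BBBB  (unchanged — fixed point at step 4)

Answer: BBBB


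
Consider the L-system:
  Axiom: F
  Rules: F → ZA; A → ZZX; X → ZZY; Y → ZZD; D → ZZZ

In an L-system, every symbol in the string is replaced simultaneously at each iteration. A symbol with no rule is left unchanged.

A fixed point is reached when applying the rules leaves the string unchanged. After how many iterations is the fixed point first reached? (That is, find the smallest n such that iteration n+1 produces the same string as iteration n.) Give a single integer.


Step 0: F
Step 1: ZA
Step 2: ZZZX
Step 3: ZZZZZY
Step 4: ZZZZZZZD
Step 5: ZZZZZZZZZZ
Step 6: ZZZZZZZZZZ  (unchanged — fixed point at step 5)

Answer: 5


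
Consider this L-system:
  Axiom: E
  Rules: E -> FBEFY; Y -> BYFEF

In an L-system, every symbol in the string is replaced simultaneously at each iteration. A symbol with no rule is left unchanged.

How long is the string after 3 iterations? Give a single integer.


Answer: 29

Derivation:
Step 0: length = 1
Step 1: length = 5
Step 2: length = 13
Step 3: length = 29


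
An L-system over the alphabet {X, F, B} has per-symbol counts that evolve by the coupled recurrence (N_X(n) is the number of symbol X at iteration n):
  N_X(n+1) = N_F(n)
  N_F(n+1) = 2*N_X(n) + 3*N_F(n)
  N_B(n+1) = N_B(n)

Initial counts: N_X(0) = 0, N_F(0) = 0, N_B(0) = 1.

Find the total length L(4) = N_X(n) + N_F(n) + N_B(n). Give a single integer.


Answer: 1

Derivation:
Step 0: N_X=0, N_F=0, N_B=1, L=1
Step 1: N_X=0, N_F=0, N_B=1, L=1
Step 2: N_X=0, N_F=0, N_B=1, L=1
Step 3: N_X=0, N_F=0, N_B=1, L=1
Step 4: N_X=0, N_F=0, N_B=1, L=1


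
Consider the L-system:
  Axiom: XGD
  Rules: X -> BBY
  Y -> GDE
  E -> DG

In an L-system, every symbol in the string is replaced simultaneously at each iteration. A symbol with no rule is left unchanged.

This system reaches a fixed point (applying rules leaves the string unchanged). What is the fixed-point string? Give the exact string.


Answer: BBGDDGGD

Derivation:
Step 0: XGD
Step 1: BBYGD
Step 2: BBGDEGD
Step 3: BBGDDGGD
Step 4: BBGDDGGD  (unchanged — fixed point at step 3)


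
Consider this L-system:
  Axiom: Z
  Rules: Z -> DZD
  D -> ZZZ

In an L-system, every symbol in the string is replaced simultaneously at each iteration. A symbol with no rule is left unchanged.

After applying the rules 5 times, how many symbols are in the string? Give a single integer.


Step 0: length = 1
Step 1: length = 3
Step 2: length = 9
Step 3: length = 27
Step 4: length = 81
Step 5: length = 243

Answer: 243


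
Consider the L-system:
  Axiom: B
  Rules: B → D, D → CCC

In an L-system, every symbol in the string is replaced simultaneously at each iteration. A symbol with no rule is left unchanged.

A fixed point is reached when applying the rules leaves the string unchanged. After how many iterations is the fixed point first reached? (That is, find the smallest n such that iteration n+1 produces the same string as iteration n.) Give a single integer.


Step 0: B
Step 1: D
Step 2: CCC
Step 3: CCC  (unchanged — fixed point at step 2)

Answer: 2


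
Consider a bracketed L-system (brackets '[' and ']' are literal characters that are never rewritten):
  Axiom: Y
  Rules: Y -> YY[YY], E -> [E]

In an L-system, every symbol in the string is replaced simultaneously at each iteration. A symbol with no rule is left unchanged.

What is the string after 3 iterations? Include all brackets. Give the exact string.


Answer: YY[YY]YY[YY][YY[YY]YY[YY]]YY[YY]YY[YY][YY[YY]YY[YY]][YY[YY]YY[YY][YY[YY]YY[YY]]YY[YY]YY[YY][YY[YY]YY[YY]]]

Derivation:
Step 0: Y
Step 1: YY[YY]
Step 2: YY[YY]YY[YY][YY[YY]YY[YY]]
Step 3: YY[YY]YY[YY][YY[YY]YY[YY]]YY[YY]YY[YY][YY[YY]YY[YY]][YY[YY]YY[YY][YY[YY]YY[YY]]YY[YY]YY[YY][YY[YY]YY[YY]]]


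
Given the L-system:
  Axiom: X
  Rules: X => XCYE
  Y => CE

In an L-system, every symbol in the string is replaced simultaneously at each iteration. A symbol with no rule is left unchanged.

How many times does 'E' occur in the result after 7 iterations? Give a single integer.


Answer: 13

Derivation:
Step 0: X  (0 'E')
Step 1: XCYE  (1 'E')
Step 2: XCYECCEE  (3 'E')
Step 3: XCYECCEECCEE  (5 'E')
Step 4: XCYECCEECCEECCEE  (7 'E')
Step 5: XCYECCEECCEECCEECCEE  (9 'E')
Step 6: XCYECCEECCEECCEECCEECCEE  (11 'E')
Step 7: XCYECCEECCEECCEECCEECCEECCEE  (13 'E')


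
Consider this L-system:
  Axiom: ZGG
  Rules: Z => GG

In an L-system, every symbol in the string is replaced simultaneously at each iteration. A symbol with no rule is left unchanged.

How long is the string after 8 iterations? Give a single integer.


Answer: 4

Derivation:
Step 0: length = 3
Step 1: length = 4
Step 2: length = 4
Step 3: length = 4
Step 4: length = 4
Step 5: length = 4
Step 6: length = 4
Step 7: length = 4
Step 8: length = 4


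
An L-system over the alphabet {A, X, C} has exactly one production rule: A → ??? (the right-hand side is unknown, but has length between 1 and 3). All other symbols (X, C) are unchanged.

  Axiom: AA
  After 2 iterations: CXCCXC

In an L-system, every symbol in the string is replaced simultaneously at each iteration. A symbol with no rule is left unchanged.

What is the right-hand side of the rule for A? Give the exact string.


Answer: CXC

Derivation:
Trying A → CXC:
  Step 0: AA
  Step 1: CXCCXC
  Step 2: CXCCXC
Matches the given result.


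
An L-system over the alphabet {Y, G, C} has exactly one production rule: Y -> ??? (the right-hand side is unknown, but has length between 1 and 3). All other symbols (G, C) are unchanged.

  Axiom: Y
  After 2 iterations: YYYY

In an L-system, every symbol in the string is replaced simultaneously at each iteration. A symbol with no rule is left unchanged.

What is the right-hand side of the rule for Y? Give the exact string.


Answer: YY

Derivation:
Trying Y -> YY:
  Step 0: Y
  Step 1: YY
  Step 2: YYYY
Matches the given result.


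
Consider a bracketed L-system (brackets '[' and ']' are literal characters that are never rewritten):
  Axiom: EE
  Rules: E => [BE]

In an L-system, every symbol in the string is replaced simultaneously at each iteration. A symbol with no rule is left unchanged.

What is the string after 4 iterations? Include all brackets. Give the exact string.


Answer: [B[B[B[BE]]]][B[B[B[BE]]]]

Derivation:
Step 0: EE
Step 1: [BE][BE]
Step 2: [B[BE]][B[BE]]
Step 3: [B[B[BE]]][B[B[BE]]]
Step 4: [B[B[B[BE]]]][B[B[B[BE]]]]


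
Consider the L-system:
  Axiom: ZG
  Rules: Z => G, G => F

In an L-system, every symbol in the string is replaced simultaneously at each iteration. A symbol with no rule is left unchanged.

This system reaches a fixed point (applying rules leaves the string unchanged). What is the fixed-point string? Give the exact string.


Step 0: ZG
Step 1: GF
Step 2: FF
Step 3: FF  (unchanged — fixed point at step 2)

Answer: FF


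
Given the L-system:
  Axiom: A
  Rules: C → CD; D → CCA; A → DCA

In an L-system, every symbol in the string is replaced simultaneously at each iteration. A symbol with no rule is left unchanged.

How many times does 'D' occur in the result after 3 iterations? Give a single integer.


Step 0: A  (0 'D')
Step 1: DCA  (1 'D')
Step 2: CCACDDCA  (2 'D')
Step 3: CDCDDCACDCCACCACDDCA  (6 'D')

Answer: 6


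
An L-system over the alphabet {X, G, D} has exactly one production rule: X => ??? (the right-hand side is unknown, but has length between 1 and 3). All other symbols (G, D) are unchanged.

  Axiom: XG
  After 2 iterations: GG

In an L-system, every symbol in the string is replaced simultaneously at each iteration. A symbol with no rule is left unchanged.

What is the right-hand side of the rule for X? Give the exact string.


Answer: G

Derivation:
Trying X => G:
  Step 0: XG
  Step 1: GG
  Step 2: GG
Matches the given result.


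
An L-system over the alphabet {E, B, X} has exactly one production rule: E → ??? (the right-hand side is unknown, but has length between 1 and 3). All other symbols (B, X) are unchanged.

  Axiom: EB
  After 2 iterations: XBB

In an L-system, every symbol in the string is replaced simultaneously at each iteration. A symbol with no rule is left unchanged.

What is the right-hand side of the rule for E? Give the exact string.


Trying E → XB:
  Step 0: EB
  Step 1: XBB
  Step 2: XBB
Matches the given result.

Answer: XB


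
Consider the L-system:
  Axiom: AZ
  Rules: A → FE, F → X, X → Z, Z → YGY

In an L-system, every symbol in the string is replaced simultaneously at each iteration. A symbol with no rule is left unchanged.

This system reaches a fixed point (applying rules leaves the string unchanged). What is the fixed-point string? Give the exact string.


Step 0: AZ
Step 1: FEYGY
Step 2: XEYGY
Step 3: ZEYGY
Step 4: YGYEYGY
Step 5: YGYEYGY  (unchanged — fixed point at step 4)

Answer: YGYEYGY


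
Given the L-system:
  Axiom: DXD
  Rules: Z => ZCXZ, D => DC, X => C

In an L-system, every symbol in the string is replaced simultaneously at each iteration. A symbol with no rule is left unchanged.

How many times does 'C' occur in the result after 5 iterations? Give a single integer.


Step 0: DXD  (0 'C')
Step 1: DCCDC  (3 'C')
Step 2: DCCCDCC  (5 'C')
Step 3: DCCCCDCCC  (7 'C')
Step 4: DCCCCCDCCCC  (9 'C')
Step 5: DCCCCCCDCCCCC  (11 'C')

Answer: 11


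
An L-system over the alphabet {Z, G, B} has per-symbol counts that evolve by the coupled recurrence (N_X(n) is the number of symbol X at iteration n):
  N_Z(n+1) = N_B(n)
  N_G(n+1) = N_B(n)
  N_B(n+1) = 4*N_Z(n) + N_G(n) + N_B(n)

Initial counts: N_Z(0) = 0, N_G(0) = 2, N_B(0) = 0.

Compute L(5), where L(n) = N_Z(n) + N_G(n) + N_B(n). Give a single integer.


Step 0: N_Z=0, N_G=2, N_B=0, L=2
Step 1: N_Z=0, N_G=0, N_B=2, L=2
Step 2: N_Z=2, N_G=2, N_B=2, L=6
Step 3: N_Z=2, N_G=2, N_B=12, L=16
Step 4: N_Z=12, N_G=12, N_B=22, L=46
Step 5: N_Z=22, N_G=22, N_B=82, L=126

Answer: 126


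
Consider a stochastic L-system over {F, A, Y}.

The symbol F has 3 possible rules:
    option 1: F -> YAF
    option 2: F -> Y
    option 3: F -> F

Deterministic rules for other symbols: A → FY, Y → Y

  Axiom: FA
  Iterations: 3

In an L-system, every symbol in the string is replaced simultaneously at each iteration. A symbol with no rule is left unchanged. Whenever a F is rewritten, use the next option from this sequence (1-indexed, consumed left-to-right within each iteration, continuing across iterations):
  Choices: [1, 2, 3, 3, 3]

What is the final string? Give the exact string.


Answer: YFYYFY

Derivation:
Step 0: FA
Step 1: YAFFY  (used choices [1])
Step 2: YFYYFY  (used choices [2, 3])
Step 3: YFYYFY  (used choices [3, 3])


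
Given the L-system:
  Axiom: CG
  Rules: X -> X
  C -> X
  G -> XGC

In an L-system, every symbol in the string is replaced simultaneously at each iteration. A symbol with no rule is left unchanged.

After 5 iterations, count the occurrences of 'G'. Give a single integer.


Step 0: CG  (1 'G')
Step 1: XXGC  (1 'G')
Step 2: XXXGCX  (1 'G')
Step 3: XXXXGCXX  (1 'G')
Step 4: XXXXXGCXXX  (1 'G')
Step 5: XXXXXXGCXXXX  (1 'G')

Answer: 1


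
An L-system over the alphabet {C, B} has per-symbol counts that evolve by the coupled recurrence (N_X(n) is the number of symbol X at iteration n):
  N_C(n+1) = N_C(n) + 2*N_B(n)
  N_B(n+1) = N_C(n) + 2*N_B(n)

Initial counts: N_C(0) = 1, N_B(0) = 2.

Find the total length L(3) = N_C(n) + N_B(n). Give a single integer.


Answer: 90

Derivation:
Step 0: N_C=1, N_B=2, L=3
Step 1: N_C=5, N_B=5, L=10
Step 2: N_C=15, N_B=15, L=30
Step 3: N_C=45, N_B=45, L=90


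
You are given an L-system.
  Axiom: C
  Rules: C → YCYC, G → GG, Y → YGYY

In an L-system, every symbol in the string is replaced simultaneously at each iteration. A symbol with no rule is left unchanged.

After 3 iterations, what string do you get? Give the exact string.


Step 0: C
Step 1: YCYC
Step 2: YGYYYCYCYGYYYCYC
Step 3: YGYYGGYGYYYGYYYGYYYCYCYGYYYCYCYGYYGGYGYYYGYYYGYYYCYCYGYYYCYC

Answer: YGYYGGYGYYYGYYYGYYYCYCYGYYYCYCYGYYGGYGYYYGYYYGYYYCYCYGYYYCYC


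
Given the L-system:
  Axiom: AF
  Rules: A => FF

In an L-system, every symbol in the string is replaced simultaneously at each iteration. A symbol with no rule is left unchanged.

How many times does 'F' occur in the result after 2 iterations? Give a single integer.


Step 0: AF  (1 'F')
Step 1: FFF  (3 'F')
Step 2: FFF  (3 'F')

Answer: 3


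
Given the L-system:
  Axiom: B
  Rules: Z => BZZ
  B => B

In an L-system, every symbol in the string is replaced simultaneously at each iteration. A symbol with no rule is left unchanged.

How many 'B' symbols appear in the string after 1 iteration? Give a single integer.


Step 0: B  (1 'B')
Step 1: B  (1 'B')

Answer: 1


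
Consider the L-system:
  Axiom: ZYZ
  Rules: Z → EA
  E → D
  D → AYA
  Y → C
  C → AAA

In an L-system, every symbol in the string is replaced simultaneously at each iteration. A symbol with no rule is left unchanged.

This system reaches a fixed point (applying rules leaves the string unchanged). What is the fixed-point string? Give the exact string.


Step 0: ZYZ
Step 1: EACEA
Step 2: DAAAADA
Step 3: AYAAAAAAYAA
Step 4: ACAAAAAACAA
Step 5: AAAAAAAAAAAAAAA
Step 6: AAAAAAAAAAAAAAA  (unchanged — fixed point at step 5)

Answer: AAAAAAAAAAAAAAA


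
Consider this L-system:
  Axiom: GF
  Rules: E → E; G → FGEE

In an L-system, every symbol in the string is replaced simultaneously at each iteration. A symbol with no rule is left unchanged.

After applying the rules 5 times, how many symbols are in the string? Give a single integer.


Step 0: length = 2
Step 1: length = 5
Step 2: length = 8
Step 3: length = 11
Step 4: length = 14
Step 5: length = 17

Answer: 17


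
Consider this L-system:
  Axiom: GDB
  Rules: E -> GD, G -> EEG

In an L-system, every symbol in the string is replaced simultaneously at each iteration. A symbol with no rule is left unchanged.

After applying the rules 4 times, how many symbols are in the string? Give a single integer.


Answer: 33

Derivation:
Step 0: length = 3
Step 1: length = 5
Step 2: length = 9
Step 3: length = 17
Step 4: length = 33


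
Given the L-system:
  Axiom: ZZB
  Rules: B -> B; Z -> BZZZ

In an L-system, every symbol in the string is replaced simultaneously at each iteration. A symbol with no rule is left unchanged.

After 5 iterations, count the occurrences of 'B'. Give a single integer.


Step 0: ZZB  (1 'B')
Step 1: BZZZBZZZB  (3 'B')
Step 2: BBZZZBZZZBZZZBBZZZBZZZBZZZB  (9 'B')
Step 3: BBBZZZBZZZBZZZBBZZZBZZZBZZZBBZZZBZZZBZZZBBBZZZBZZZBZZZBBZZZBZZZBZZZBBZZZBZZZBZZZB  (27 'B')
Step 4: BBBBZZZBZZZBZZZBBZZZBZZZBZZZBBZZZBZZZBZZZBBBZZZBZZZBZZZBBZZZBZZZBZZZBBZZZBZZZBZZZBBBZZZBZZZBZZZBBZZZBZZZBZZZBBZZZBZZZBZZZBBBBZZZBZZZBZZZBBZZZBZZZBZZZBBZZZBZZZBZZZBBBZZZBZZZBZZZBBZZZBZZZBZZZBBZZZBZZZBZZZBBBZZZBZZZBZZZBBZZZBZZZBZZZBBZZZBZZZBZZZB  (81 'B')
Step 5: BBBBBZZZBZZZBZZZBBZZZBZZZBZZZBBZZZBZZZBZZZBBBZZZBZZZBZZZBBZZZBZZZBZZZBBZZZBZZZBZZZBBBZZZBZZZBZZZBBZZZBZZZBZZZBBZZZBZZZBZZZBBBBZZZBZZZBZZZBBZZZBZZZBZZZBBZZZBZZZBZZZBBBZZZBZZZBZZZBBZZZBZZZBZZZBBZZZBZZZBZZZBBBZZZBZZZBZZZBBZZZBZZZBZZZBBZZZBZZZBZZZBBBBZZZBZZZBZZZBBZZZBZZZBZZZBBZZZBZZZBZZZBBBZZZBZZZBZZZBBZZZBZZZBZZZBBZZZBZZZBZZZBBBZZZBZZZBZZZBBZZZBZZZBZZZBBZZZBZZZBZZZBBBBBZZZBZZZBZZZBBZZZBZZZBZZZBBZZZBZZZBZZZBBBZZZBZZZBZZZBBZZZBZZZBZZZBBZZZBZZZBZZZBBBZZZBZZZBZZZBBZZZBZZZBZZZBBZZZBZZZBZZZBBBBZZZBZZZBZZZBBZZZBZZZBZZZBBZZZBZZZBZZZBBBZZZBZZZBZZZBBZZZBZZZBZZZBBZZZBZZZBZZZBBBZZZBZZZBZZZBBZZZBZZZBZZZBBZZZBZZZBZZZBBBBZZZBZZZBZZZBBZZZBZZZBZZZBBZZZBZZZBZZZBBBZZZBZZZBZZZBBZZZBZZZBZZZBBZZZBZZZBZZZBBBZZZBZZZBZZZBBZZZBZZZBZZZBBZZZBZZZBZZZB  (243 'B')

Answer: 243


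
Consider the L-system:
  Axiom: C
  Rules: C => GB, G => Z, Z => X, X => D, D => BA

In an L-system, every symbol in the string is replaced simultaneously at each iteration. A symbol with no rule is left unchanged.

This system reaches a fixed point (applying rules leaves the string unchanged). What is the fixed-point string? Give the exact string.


Answer: BAB

Derivation:
Step 0: C
Step 1: GB
Step 2: ZB
Step 3: XB
Step 4: DB
Step 5: BAB
Step 6: BAB  (unchanged — fixed point at step 5)
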